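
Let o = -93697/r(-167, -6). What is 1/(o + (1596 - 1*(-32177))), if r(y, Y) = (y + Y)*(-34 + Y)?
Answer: 6920/233615463 ≈ 2.9621e-5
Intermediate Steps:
r(y, Y) = (-34 + Y)*(Y + y) (r(y, Y) = (Y + y)*(-34 + Y) = (-34 + Y)*(Y + y))
o = -93697/6920 (o = -93697/((-6)**2 - 34*(-6) - 34*(-167) - 6*(-167)) = -93697/(36 + 204 + 5678 + 1002) = -93697/6920 ≈ -13.540)
1/(o + (1596 - 1*(-32177))) = 1/(-93697/6920 + (1596 - 1*(-32177))) = 1/(-93697/6920 + (1596 + 32177)) = 1/(-93697/6920 + 33773) = 1/(233615463/6920) = 6920/233615463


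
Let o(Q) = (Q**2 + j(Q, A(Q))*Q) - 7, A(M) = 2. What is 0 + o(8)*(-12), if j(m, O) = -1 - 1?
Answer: -492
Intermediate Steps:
j(m, O) = -2
o(Q) = -7 + Q**2 - 2*Q (o(Q) = (Q**2 - 2*Q) - 7 = -7 + Q**2 - 2*Q)
0 + o(8)*(-12) = 0 + (-7 + 8**2 - 2*8)*(-12) = 0 + (-7 + 64 - 16)*(-12) = 0 + 41*(-12) = 0 - 492 = -492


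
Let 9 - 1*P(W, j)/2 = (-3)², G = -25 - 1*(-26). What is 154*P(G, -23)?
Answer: 0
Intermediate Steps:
G = 1 (G = -25 + 26 = 1)
P(W, j) = 0 (P(W, j) = 18 - 2*(-3)² = 18 - 2*9 = 18 - 18 = 0)
154*P(G, -23) = 154*0 = 0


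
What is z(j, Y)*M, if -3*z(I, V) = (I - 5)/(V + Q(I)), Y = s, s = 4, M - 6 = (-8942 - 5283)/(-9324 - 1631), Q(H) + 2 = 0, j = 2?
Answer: 15991/4382 ≈ 3.6492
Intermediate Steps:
Q(H) = -2 (Q(H) = -2 + 0 = -2)
M = 15991/2191 (M = 6 + (-8942 - 5283)/(-9324 - 1631) = 6 - 14225/(-10955) = 6 - 14225*(-1/10955) = 6 + 2845/2191 = 15991/2191 ≈ 7.2985)
Y = 4
z(I, V) = -(-5 + I)/(3*(-2 + V)) (z(I, V) = -(I - 5)/(3*(V - 2)) = -(-5 + I)/(3*(-2 + V)))
z(j, Y)*M = ((5 - 1*2)/(3*(-2 + 4)))*(15991/2191) = ((⅓)*(5 - 2)/2)*(15991/2191) = ((⅓)*(½)*3)*(15991/2191) = (½)*(15991/2191) = 15991/4382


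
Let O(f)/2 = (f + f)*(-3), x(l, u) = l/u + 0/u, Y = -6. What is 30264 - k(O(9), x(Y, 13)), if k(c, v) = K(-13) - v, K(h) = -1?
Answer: 393439/13 ≈ 30265.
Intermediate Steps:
x(l, u) = l/u (x(l, u) = l/u + 0 = l/u)
O(f) = -12*f (O(f) = 2*((f + f)*(-3)) = 2*((2*f)*(-3)) = 2*(-6*f) = -12*f)
k(c, v) = -1 - v
30264 - k(O(9), x(Y, 13)) = 30264 - (-1 - (-6)/13) = 30264 - (-1 - 1*(-6/13)) = 30264 - (-1 + 6/13) = 30264 - 1*(-7/13) = 30264 + 7/13 = 393439/13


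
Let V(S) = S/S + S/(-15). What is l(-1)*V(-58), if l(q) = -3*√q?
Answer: -73*I/5 ≈ -14.6*I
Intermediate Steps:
V(S) = 1 - S/15 (V(S) = 1 + S*(-1/15) = 1 - S/15)
l(-1)*V(-58) = (-3*I)*(1 - 1/15*(-58)) = (-3*I)*(1 + 58/15) = -3*I*(73/15) = -73*I/5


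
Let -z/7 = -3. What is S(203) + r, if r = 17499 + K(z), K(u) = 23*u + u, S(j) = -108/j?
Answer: 3654501/203 ≈ 18002.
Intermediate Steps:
z = 21 (z = -7*(-3) = 21)
K(u) = 24*u
r = 18003 (r = 17499 + 24*21 = 17499 + 504 = 18003)
S(203) + r = -108/203 + 18003 = 3654501/203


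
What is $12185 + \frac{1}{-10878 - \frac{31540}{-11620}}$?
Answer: $\frac{927607488}{76127} \approx 12185.0$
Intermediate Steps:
$12185 + \frac{1}{-10878 - \frac{31540}{-11620}} = 12185 + \frac{1}{-10878 - - \frac{19}{7}} = 12185 + \frac{1}{-10878 + \frac{19}{7}} = 12185 + \frac{1}{- \frac{76127}{7}} = 12185 - \frac{7}{76127} = \frac{927607488}{76127}$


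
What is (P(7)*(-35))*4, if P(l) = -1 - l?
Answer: 1120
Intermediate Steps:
(P(7)*(-35))*4 = ((-1 - 1*7)*(-35))*4 = ((-1 - 7)*(-35))*4 = -8*(-35)*4 = 280*4 = 1120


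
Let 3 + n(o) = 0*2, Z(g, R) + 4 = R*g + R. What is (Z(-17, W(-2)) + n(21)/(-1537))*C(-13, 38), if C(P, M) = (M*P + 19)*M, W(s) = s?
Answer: -776853950/1537 ≈ -5.0544e+5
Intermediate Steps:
Z(g, R) = -4 + R + R*g (Z(g, R) = -4 + (R*g + R) = -4 + (R + R*g) = -4 + R + R*g)
n(o) = -3 (n(o) = -3 + 0*2 = -3 + 0 = -3)
C(P, M) = M*(19 + M*P) (C(P, M) = (19 + M*P)*M = M*(19 + M*P))
(Z(-17, W(-2)) + n(21)/(-1537))*C(-13, 38) = ((-4 - 2 - 2*(-17)) - 3/(-1537))*(38*(19 + 38*(-13))) = ((-4 - 2 + 34) - 3*(-1/1537))*(38*(19 - 494)) = (28 + 3/1537)*(38*(-475)) = (43039/1537)*(-18050) = -776853950/1537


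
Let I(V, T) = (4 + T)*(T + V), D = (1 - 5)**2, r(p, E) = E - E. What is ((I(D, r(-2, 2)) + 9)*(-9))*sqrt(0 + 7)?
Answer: -657*sqrt(7) ≈ -1738.3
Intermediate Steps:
r(p, E) = 0
D = 16 (D = (-4)**2 = 16)
((I(D, r(-2, 2)) + 9)*(-9))*sqrt(0 + 7) = (((0**2 + 4*0 + 4*16 + 0*16) + 9)*(-9))*sqrt(0 + 7) = (((0 + 0 + 64 + 0) + 9)*(-9))*sqrt(7) = ((64 + 9)*(-9))*sqrt(7) = (73*(-9))*sqrt(7) = -657*sqrt(7)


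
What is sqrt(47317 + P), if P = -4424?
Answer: sqrt(42893) ≈ 207.11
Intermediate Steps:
sqrt(47317 + P) = sqrt(47317 - 4424) = sqrt(42893)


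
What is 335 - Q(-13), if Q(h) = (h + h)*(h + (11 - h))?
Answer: 621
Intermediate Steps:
Q(h) = 22*h (Q(h) = (2*h)*11 = 22*h)
335 - Q(-13) = 335 - 22*(-13) = 335 - 1*(-286) = 335 + 286 = 621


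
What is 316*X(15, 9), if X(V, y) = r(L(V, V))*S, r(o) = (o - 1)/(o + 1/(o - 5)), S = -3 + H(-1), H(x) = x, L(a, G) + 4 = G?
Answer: -75840/67 ≈ -1131.9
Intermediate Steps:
L(a, G) = -4 + G
S = -4 (S = -3 - 1 = -4)
r(o) = (-1 + o)/(o + 1/(-5 + o))
X(V, y) = -4*(29 + (-4 + V)**2 - 6*V)/(21 + (-4 + V)**2 - 5*V) (X(V, y) = ((5 + (-4 + V)**2 - 6*(-4 + V))/(1 + (-4 + V)**2 - 5*(-4 + V)))*(-4) = ((5 + (-4 + V)**2 + (24 - 6*V))/(1 + (-4 + V)**2 + (20 - 5*V)))*(-4) = ((29 + (-4 + V)**2 - 6*V)/(21 + (-4 + V)**2 - 5*V))*(-4) = -4*(29 + (-4 + V)**2 - 6*V)/(21 + (-4 + V)**2 - 5*V))
316*X(15, 9) = 316*(4*(-45 - 1*15**2 + 14*15)/(37 + 15**2 - 13*15)) = 316*(4*(-45 - 1*225 + 210)/(37 + 225 - 195)) = 316*(4*(-45 - 225 + 210)/67) = 316*(4*(1/67)*(-60)) = 316*(-240/67) = -75840/67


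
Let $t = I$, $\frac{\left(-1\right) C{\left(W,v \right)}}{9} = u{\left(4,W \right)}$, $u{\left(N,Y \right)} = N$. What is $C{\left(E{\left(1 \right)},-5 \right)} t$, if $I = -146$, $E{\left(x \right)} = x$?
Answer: $5256$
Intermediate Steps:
$C{\left(W,v \right)} = -36$ ($C{\left(W,v \right)} = \left(-9\right) 4 = -36$)
$t = -146$
$C{\left(E{\left(1 \right)},-5 \right)} t = \left(-36\right) \left(-146\right) = 5256$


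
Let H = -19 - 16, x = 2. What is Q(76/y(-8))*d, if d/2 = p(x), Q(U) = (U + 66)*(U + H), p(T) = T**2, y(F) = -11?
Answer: -2397200/121 ≈ -19812.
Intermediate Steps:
H = -35
Q(U) = (-35 + U)*(66 + U) (Q(U) = (U + 66)*(U - 35) = (66 + U)*(-35 + U) = (-35 + U)*(66 + U))
d = 8 (d = 2*2**2 = 2*4 = 8)
Q(76/y(-8))*d = (-2310 + (76/(-11))**2 + 31*(76/(-11)))*8 = (-2310 + (76*(-1/11))**2 + 31*(76*(-1/11)))*8 = (-2310 + (-76/11)**2 + 31*(-76/11))*8 = (-2310 + 5776/121 - 2356/11)*8 = -299650/121*8 = -2397200/121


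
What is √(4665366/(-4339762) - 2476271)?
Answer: I*√11659238713690334354/2169881 ≈ 1573.6*I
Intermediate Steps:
√(4665366/(-4339762) - 2476271) = √(4665366*(-1/4339762) - 2476271) = √(-2332683/2169881 - 2476271) = √(-5373215726434/2169881) = I*√11659238713690334354/2169881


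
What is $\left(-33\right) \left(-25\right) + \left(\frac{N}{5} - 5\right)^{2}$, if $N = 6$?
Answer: $\frac{20986}{25} \approx 839.44$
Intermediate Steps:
$\left(-33\right) \left(-25\right) + \left(\frac{N}{5} - 5\right)^{2} = \left(-33\right) \left(-25\right) + \left(\frac{6}{5} - 5\right)^{2} = 825 + \left(6 \cdot \frac{1}{5} - 5\right)^{2} = 825 + \left(\frac{6}{5} - 5\right)^{2} = 825 + \left(- \frac{19}{5}\right)^{2} = 825 + \frac{361}{25} = \frac{20986}{25}$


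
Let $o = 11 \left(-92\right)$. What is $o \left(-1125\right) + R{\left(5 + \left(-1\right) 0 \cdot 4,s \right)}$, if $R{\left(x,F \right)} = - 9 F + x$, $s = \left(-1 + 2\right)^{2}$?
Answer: $1138496$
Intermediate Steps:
$s = 1$ ($s = 1^{2} = 1$)
$R{\left(x,F \right)} = x - 9 F$
$o = -1012$
$o \left(-1125\right) + R{\left(5 + \left(-1\right) 0 \cdot 4,s \right)} = \left(-1012\right) \left(-1125\right) - \left(4 - \left(-1\right) 0 \cdot 4\right) = 1138500 + \left(\left(5 + 0 \cdot 4\right) - 9\right) = 1138500 + \left(\left(5 + 0\right) - 9\right) = 1138500 + \left(5 - 9\right) = 1138500 - 4 = 1138496$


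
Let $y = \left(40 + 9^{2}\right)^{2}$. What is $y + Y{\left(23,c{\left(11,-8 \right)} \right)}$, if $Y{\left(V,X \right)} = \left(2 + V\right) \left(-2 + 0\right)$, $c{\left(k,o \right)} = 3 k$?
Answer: $14591$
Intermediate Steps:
$Y{\left(V,X \right)} = -4 - 2 V$ ($Y{\left(V,X \right)} = \left(2 + V\right) \left(-2\right) = -4 - 2 V$)
$y = 14641$ ($y = \left(40 + 81\right)^{2} = 121^{2} = 14641$)
$y + Y{\left(23,c{\left(11,-8 \right)} \right)} = 14641 - 50 = 14591$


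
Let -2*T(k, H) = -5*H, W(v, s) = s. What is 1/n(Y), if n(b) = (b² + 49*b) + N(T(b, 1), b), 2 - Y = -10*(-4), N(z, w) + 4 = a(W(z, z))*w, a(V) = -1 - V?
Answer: -1/289 ≈ -0.0034602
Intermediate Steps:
T(k, H) = 5*H/2 (T(k, H) = -(-5)*H/2 = 5*H/2)
N(z, w) = -4 + w*(-1 - z) (N(z, w) = -4 + (-1 - z)*w = -4 + w*(-1 - z))
Y = -38 (Y = 2 - (-10)*(-4) = 2 - 1*40 = 2 - 40 = -38)
n(b) = -4 + b² + 91*b/2 (n(b) = (b² + 49*b) + (-4 - b*(1 + (5/2)*1)) = (b² + 49*b) + (-4 - b*(1 + 5/2)) = (b² + 49*b) + (-4 - 1*b*7/2) = (b² + 49*b) + (-4 - 7*b/2) = -4 + b² + 91*b/2)
1/n(Y) = 1/(-4 + (-38)² + (91/2)*(-38)) = 1/(-4 + 1444 - 1729) = 1/(-289) = -1/289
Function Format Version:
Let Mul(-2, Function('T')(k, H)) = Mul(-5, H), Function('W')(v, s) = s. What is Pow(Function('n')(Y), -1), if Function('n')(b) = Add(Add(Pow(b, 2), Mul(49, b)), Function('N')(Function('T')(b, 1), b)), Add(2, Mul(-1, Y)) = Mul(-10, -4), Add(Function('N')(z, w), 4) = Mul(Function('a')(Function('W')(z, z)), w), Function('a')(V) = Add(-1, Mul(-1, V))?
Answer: Rational(-1, 289) ≈ -0.0034602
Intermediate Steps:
Function('T')(k, H) = Mul(Rational(5, 2), H) (Function('T')(k, H) = Mul(Rational(-1, 2), Mul(-5, H)) = Mul(Rational(5, 2), H))
Function('N')(z, w) = Add(-4, Mul(w, Add(-1, Mul(-1, z)))) (Function('N')(z, w) = Add(-4, Mul(Add(-1, Mul(-1, z)), w)) = Add(-4, Mul(w, Add(-1, Mul(-1, z)))))
Y = -38 (Y = Add(2, Mul(-1, Mul(-10, -4))) = Add(2, Mul(-1, 40)) = Add(2, -40) = -38)
Function('n')(b) = Add(-4, Pow(b, 2), Mul(Rational(91, 2), b)) (Function('n')(b) = Add(Add(Pow(b, 2), Mul(49, b)), Add(-4, Mul(-1, b, Add(1, Mul(Rational(5, 2), 1))))) = Add(Add(Pow(b, 2), Mul(49, b)), Add(-4, Mul(-1, b, Add(1, Rational(5, 2))))) = Add(Add(Pow(b, 2), Mul(49, b)), Add(-4, Mul(-1, b, Rational(7, 2)))) = Add(Add(Pow(b, 2), Mul(49, b)), Add(-4, Mul(Rational(-7, 2), b))) = Add(-4, Pow(b, 2), Mul(Rational(91, 2), b)))
Pow(Function('n')(Y), -1) = Pow(Add(-4, Pow(-38, 2), Mul(Rational(91, 2), -38)), -1) = Pow(Add(-4, 1444, -1729), -1) = Pow(-289, -1) = Rational(-1, 289)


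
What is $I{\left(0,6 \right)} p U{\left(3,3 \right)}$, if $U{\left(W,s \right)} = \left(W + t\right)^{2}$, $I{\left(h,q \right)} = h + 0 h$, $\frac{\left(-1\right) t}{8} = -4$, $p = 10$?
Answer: $0$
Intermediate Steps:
$t = 32$ ($t = \left(-8\right) \left(-4\right) = 32$)
$I{\left(h,q \right)} = h$ ($I{\left(h,q \right)} = h + 0 = h$)
$U{\left(W,s \right)} = \left(32 + W\right)^{2}$ ($U{\left(W,s \right)} = \left(W + 32\right)^{2} = \left(32 + W\right)^{2}$)
$I{\left(0,6 \right)} p U{\left(3,3 \right)} = 0 \cdot 10 \left(32 + 3\right)^{2} = 0 \cdot 35^{2} = 0 \cdot 1225 = 0$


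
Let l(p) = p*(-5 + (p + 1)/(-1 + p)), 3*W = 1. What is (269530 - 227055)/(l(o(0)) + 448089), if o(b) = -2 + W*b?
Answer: 25485/268859 ≈ 0.094790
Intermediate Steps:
W = ⅓ (W = (⅓)*1 = ⅓ ≈ 0.33333)
o(b) = -2 + b/3
l(p) = p*(-5 + (1 + p)/(-1 + p))
(269530 - 227055)/(l(o(0)) + 448089) = (269530 - 227055)/(2*(-2 + (⅓)*0)*(3 - 2*(-2 + (⅓)*0))/(-1 + (-2 + (⅓)*0)) + 448089) = 42475/(2*(-2 + 0)*(3 - 2*(-2 + 0))/(-1 + (-2 + 0)) + 448089) = 42475/(2*(-2)*(3 - 2*(-2))/(-1 - 2) + 448089) = 42475/(2*(-2)*(3 + 4)/(-3) + 448089) = 42475/(2*(-2)*(-⅓)*7 + 448089) = 42475/(28/3 + 448089) = 42475/(1344295/3) = 42475*(3/1344295) = 25485/268859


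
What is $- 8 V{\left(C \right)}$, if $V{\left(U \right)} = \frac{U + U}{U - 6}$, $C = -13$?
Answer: $- \frac{208}{19} \approx -10.947$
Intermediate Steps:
$V{\left(U \right)} = \frac{2 U}{-6 + U}$
$- 8 V{\left(C \right)} = - 8 \cdot 2 \left(-13\right) \frac{1}{-6 - 13} = - 8 \cdot 2 \left(-13\right) \frac{1}{-19} = - 8 \cdot 2 \left(-13\right) \left(- \frac{1}{19}\right) = \left(-8\right) \frac{26}{19} = - \frac{208}{19}$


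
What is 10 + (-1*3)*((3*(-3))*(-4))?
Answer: -98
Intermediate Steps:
10 + (-1*3)*((3*(-3))*(-4)) = 10 - (-27)*(-4) = 10 - 3*36 = 10 - 108 = -98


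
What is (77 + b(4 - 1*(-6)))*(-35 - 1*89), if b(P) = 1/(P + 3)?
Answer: -124248/13 ≈ -9557.5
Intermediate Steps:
b(P) = 1/(3 + P)
(77 + b(4 - 1*(-6)))*(-35 - 1*89) = (77 + 1/(3 + (4 - 1*(-6))))*(-35 - 1*89) = (77 + 1/(3 + (4 + 6)))*(-35 - 89) = (77 + 1/(3 + 10))*(-124) = (77 + 1/13)*(-124) = (1002/13)*(-124) = -124248/13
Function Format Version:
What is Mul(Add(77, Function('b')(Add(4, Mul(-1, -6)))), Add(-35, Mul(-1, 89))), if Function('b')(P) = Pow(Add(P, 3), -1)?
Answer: Rational(-124248, 13) ≈ -9557.5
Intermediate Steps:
Function('b')(P) = Pow(Add(3, P), -1)
Mul(Add(77, Function('b')(Add(4, Mul(-1, -6)))), Add(-35, Mul(-1, 89))) = Mul(Add(77, Pow(Add(3, Add(4, Mul(-1, -6))), -1)), Add(-35, Mul(-1, 89))) = Mul(Add(77, Pow(Add(3, Add(4, 6)), -1)), Add(-35, -89)) = Mul(Add(77, Pow(Add(3, 10), -1)), -124) = Mul(Add(77, Pow(13, -1)), -124) = Mul(Add(77, Rational(1, 13)), -124) = Mul(Rational(1002, 13), -124) = Rational(-124248, 13)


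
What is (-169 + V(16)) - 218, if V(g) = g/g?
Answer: -386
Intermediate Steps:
V(g) = 1
(-169 + V(16)) - 218 = (-169 + 1) - 218 = -168 - 218 = -386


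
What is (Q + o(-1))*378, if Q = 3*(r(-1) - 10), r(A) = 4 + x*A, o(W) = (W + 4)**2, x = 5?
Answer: -9072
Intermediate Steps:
o(W) = (4 + W)**2
r(A) = 4 + 5*A
Q = -33 (Q = 3*((4 + 5*(-1)) - 10) = 3*((4 - 5) - 10) = 3*(-1 - 10) = 3*(-11) = -33)
(Q + o(-1))*378 = (-33 + (4 - 1)**2)*378 = (-33 + 3**2)*378 = (-33 + 9)*378 = -24*378 = -9072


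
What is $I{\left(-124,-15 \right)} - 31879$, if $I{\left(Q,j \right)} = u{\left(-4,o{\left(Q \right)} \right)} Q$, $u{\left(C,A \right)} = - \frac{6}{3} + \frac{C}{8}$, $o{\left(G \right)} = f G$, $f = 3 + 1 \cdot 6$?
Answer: $-31569$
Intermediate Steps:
$f = 9$ ($f = 3 + 6 = 9$)
$o{\left(G \right)} = 9 G$
$u{\left(C,A \right)} = -2 + \frac{C}{8}$ ($u{\left(C,A \right)} = \left(-6\right) \frac{1}{3} + C \frac{1}{8} = -2 + \frac{C}{8}$)
$I{\left(Q,j \right)} = - \frac{5 Q}{2}$ ($I{\left(Q,j \right)} = \left(-2 + \frac{1}{8} \left(-4\right)\right) Q = \left(-2 - \frac{1}{2}\right) Q = - \frac{5 Q}{2}$)
$I{\left(-124,-15 \right)} - 31879 = \left(- \frac{5}{2}\right) \left(-124\right) - 31879 = 310 - 31879 = -31569$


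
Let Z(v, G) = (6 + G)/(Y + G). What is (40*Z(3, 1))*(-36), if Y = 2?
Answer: -3360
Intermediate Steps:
Z(v, G) = (6 + G)/(2 + G)
(40*Z(3, 1))*(-36) = (40*((6 + 1)/(2 + 1)))*(-36) = (40*(7/3))*(-36) = (280/3)*(-36) = -3360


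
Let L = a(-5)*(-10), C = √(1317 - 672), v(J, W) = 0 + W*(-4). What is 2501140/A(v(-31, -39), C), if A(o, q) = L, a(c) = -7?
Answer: 250114/7 ≈ 35731.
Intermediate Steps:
v(J, W) = -4*W (v(J, W) = 0 - 4*W = -4*W)
C = √645 ≈ 25.397
L = 70 (L = -7*(-10) = 70)
A(o, q) = 70
2501140/A(v(-31, -39), C) = 2501140/70 = 2501140*(1/70) = 250114/7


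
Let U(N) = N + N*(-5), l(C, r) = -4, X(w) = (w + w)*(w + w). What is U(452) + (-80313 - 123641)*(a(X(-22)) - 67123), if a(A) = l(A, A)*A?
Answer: 15269422310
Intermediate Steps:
X(w) = 4*w² (X(w) = (2*w)*(2*w) = 4*w²)
U(N) = -4*N (U(N) = N - 5*N = -4*N)
a(A) = -4*A
U(452) + (-80313 - 123641)*(a(X(-22)) - 67123) = -4*452 + (-80313 - 123641)*(-16*(-22)² - 67123) = -1808 - 203954*(-16*484 - 67123) = -1808 - 203954*(-4*1936 - 67123) = -1808 - 203954*(-7744 - 67123) = -1808 - 203954*(-74867) = -1808 + 15269424118 = 15269422310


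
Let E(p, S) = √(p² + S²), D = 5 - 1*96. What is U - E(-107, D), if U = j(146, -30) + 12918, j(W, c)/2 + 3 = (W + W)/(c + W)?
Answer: 374594/29 - √19730 ≈ 12777.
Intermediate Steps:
j(W, c) = -6 + 4*W/(W + c) (j(W, c) = -6 + 2*((W + W)/(c + W)) = -6 + 2*((2*W)/(W + c)) = -6 + 2*(2*W/(W + c)) = -6 + 4*W/(W + c))
D = -91 (D = 5 - 96 = -91)
U = 374594/29 (U = 2*(-1*146 - 3*(-30))/(146 - 30) + 12918 = 2*(-146 + 90)/116 + 12918 = 2*(1/116)*(-56) + 12918 = -28/29 + 12918 = 374594/29 ≈ 12917.)
E(p, S) = √(S² + p²)
U - E(-107, D) = 374594/29 - √((-91)² + (-107)²) = 374594/29 - √(8281 + 11449) = 374594/29 - √19730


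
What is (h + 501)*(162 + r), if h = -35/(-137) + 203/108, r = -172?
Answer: -37221935/7398 ≈ -5031.4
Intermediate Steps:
h = 31591/14796 (h = -35*(-1/137) + 203*(1/108) = 35/137 + 203/108 = 31591/14796 ≈ 2.1351)
(h + 501)*(162 + r) = (31591/14796 + 501)*(162 - 172) = (7444387/14796)*(-10) = -37221935/7398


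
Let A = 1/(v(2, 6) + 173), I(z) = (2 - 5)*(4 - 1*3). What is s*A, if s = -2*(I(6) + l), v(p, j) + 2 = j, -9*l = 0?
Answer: 2/59 ≈ 0.033898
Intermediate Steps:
l = 0 (l = -1/9*0 = 0)
I(z) = -3 (I(z) = -3*(4 - 3) = -3*1 = -3)
v(p, j) = -2 + j
A = 1/177 (A = 1/((-2 + 6) + 173) = 1/(4 + 173) = 1/177 ≈ 0.0056497)
s = 6 (s = -2*(-3 + 0) = -2*(-3) = 6)
s*A = 6*(1/177) = 2/59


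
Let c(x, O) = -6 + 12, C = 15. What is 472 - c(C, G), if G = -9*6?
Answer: 466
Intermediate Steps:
G = -54
c(x, O) = 6
472 - c(C, G) = 472 - 1*6 = 472 - 6 = 466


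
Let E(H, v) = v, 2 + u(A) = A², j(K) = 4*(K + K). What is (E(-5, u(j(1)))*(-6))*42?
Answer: -15624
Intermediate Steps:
j(K) = 8*K (j(K) = 4*(2*K) = 8*K)
u(A) = -2 + A²
(E(-5, u(j(1)))*(-6))*42 = ((-2 + (8*1)²)*(-6))*42 = ((-2 + 8²)*(-6))*42 = ((-2 + 64)*(-6))*42 = (62*(-6))*42 = -372*42 = -15624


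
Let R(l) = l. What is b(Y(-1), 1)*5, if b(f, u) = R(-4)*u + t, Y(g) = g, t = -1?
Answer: -25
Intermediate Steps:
b(f, u) = -1 - 4*u (b(f, u) = -4*u - 1 = -1 - 4*u)
b(Y(-1), 1)*5 = (-1 - 4*1)*5 = (-1 - 4)*5 = -5*5 = -25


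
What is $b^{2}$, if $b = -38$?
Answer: $1444$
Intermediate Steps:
$b^{2} = \left(-38\right)^{2} = 1444$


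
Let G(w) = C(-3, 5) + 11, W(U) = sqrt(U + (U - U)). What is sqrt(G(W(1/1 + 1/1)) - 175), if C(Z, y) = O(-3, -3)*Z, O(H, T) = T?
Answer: I*sqrt(155) ≈ 12.45*I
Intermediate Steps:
C(Z, y) = -3*Z
W(U) = sqrt(U) (W(U) = sqrt(U + 0) = sqrt(U))
G(w) = 20 (G(w) = -3*(-3) + 11 = 9 + 11 = 20)
sqrt(G(W(1/1 + 1/1)) - 175) = sqrt(20 - 175) = sqrt(-155) = I*sqrt(155)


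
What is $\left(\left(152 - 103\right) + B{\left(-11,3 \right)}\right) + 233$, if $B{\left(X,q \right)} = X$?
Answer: $271$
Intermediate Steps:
$\left(\left(152 - 103\right) + B{\left(-11,3 \right)}\right) + 233 = \left(\left(152 - 103\right) - 11\right) + 233 = \left(49 - 11\right) + 233 = 38 + 233 = 271$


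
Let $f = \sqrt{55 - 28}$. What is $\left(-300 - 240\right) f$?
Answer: $- 1620 \sqrt{3} \approx -2805.9$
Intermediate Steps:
$f = 3 \sqrt{3}$ ($f = \sqrt{27} = 3 \sqrt{3} \approx 5.1962$)
$\left(-300 - 240\right) f = \left(-300 - 240\right) 3 \sqrt{3} = - 540 \cdot 3 \sqrt{3} = - 1620 \sqrt{3}$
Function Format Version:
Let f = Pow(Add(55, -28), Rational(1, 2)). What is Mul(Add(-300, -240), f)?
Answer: Mul(-1620, Pow(3, Rational(1, 2))) ≈ -2805.9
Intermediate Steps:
f = Mul(3, Pow(3, Rational(1, 2))) (f = Pow(27, Rational(1, 2)) = Mul(3, Pow(3, Rational(1, 2))) ≈ 5.1962)
Mul(Add(-300, -240), f) = Mul(Add(-300, -240), Mul(3, Pow(3, Rational(1, 2)))) = Mul(-540, Mul(3, Pow(3, Rational(1, 2)))) = Mul(-1620, Pow(3, Rational(1, 2)))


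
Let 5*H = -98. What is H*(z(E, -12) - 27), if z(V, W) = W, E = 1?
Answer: 3822/5 ≈ 764.40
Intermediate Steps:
H = -98/5 (H = (⅕)*(-98) = -98/5 ≈ -19.600)
H*(z(E, -12) - 27) = -98*(-12 - 27)/5 = -98/5*(-39) = 3822/5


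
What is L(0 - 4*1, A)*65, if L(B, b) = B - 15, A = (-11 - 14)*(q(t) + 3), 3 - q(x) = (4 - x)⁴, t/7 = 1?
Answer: -1235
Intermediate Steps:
t = 7 (t = 7*1 = 7)
q(x) = 3 - (4 - x)⁴
A = 1875 (A = (-11 - 14)*((3 - (-4 + 7)⁴) + 3) = -25*((3 - 1*3⁴) + 3) = -25*((3 - 1*81) + 3) = -25*((3 - 81) + 3) = -25*(-78 + 3) = -25*(-75) = 1875)
L(B, b) = -15 + B
L(0 - 4*1, A)*65 = (-15 + (0 - 4*1))*65 = (-15 + (0 - 4))*65 = (-15 - 4)*65 = -19*65 = -1235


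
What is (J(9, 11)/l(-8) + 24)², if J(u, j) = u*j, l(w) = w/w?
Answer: 15129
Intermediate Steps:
l(w) = 1
J(u, j) = j*u
(J(9, 11)/l(-8) + 24)² = ((11*9)/1 + 24)² = (99*1 + 24)² = (99 + 24)² = 123² = 15129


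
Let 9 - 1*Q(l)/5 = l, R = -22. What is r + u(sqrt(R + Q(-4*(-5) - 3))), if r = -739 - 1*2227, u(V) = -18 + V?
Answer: -2984 + I*sqrt(62) ≈ -2984.0 + 7.874*I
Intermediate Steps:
Q(l) = 45 - 5*l
r = -2966 (r = -739 - 2227 = -2966)
r + u(sqrt(R + Q(-4*(-5) - 3))) = -2966 + (-18 + sqrt(-22 + (45 - 5*(-4*(-5) - 3)))) = -2966 + (-18 + sqrt(-22 + (45 - 5*(20 - 3)))) = -2966 + (-18 + sqrt(-22 + (45 - 5*17))) = -2966 + (-18 + sqrt(-22 + (45 - 85))) = -2966 + (-18 + sqrt(-22 - 40)) = -2966 + (-18 + sqrt(-62)) = -2966 + (-18 + I*sqrt(62)) = -2984 + I*sqrt(62)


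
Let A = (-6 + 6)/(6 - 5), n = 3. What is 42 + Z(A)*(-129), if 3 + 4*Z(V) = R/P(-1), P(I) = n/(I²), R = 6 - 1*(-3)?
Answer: 42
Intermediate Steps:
A = 0 (A = 0/1 = 0*1 = 0)
R = 9 (R = 6 + 3 = 9)
P(I) = 3/I² (P(I) = 3/(I²) = 3/I²)
Z(V) = 0 (Z(V) = -¾ + (9/((3/(-1)²)))/4 = -¾ + (9/((3*1)))/4 = -¾ + (9/3)/4 = -¾ + (9*(⅓))/4 = -¾ + (¼)*3 = -¾ + ¾ = 0)
42 + Z(A)*(-129) = 42 + 0*(-129) = 42 + 0 = 42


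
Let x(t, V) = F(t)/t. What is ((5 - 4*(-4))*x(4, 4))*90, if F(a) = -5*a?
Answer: -9450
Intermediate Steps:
x(t, V) = -5 (x(t, V) = (-5*t)/t = -5)
((5 - 4*(-4))*x(4, 4))*90 = ((5 - 4*(-4))*(-5))*90 = ((5 + 16)*(-5))*90 = (21*(-5))*90 = -105*90 = -9450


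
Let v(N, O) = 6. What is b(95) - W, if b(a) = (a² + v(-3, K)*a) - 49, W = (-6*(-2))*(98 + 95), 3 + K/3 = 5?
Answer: 7230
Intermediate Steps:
K = 6 (K = -9 + 3*5 = -9 + 15 = 6)
W = 2316 (W = 12*193 = 2316)
b(a) = -49 + a² + 6*a (b(a) = (a² + 6*a) - 49 = -49 + a² + 6*a)
b(95) - W = (-49 + 95² + 6*95) - 1*2316 = (-49 + 9025 + 570) - 2316 = 9546 - 2316 = 7230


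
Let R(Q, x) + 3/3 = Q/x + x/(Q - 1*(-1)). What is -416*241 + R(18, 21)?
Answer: -13333920/133 ≈ -1.0026e+5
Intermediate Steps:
R(Q, x) = -1 + Q/x + x/(1 + Q) (R(Q, x) = -1 + (Q/x + x/(Q - 1*(-1))) = -1 + (Q/x + x/(Q + 1)) = -1 + (Q/x + x/(1 + Q)) = -1 + Q/x + x/(1 + Q))
-416*241 + R(18, 21) = -416*241 + (18 + 18² + 21² - 1*21 - 1*18*21)/(21*(1 + 18)) = -100256 + (1/21)*(18 + 324 + 441 - 21 - 378)/19 = -100256 + (1/21)*(1/19)*384 = -100256 + 128/133 = -13333920/133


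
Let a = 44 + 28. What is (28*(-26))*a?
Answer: -52416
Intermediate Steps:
a = 72
(28*(-26))*a = (28*(-26))*72 = -728*72 = -52416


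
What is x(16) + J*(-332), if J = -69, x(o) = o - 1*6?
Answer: 22918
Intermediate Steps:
x(o) = -6 + o (x(o) = o - 6 = -6 + o)
x(16) + J*(-332) = (-6 + 16) - 69*(-332) = 10 + 22908 = 22918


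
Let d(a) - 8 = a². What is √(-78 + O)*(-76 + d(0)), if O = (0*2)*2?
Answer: -68*I*√78 ≈ -600.56*I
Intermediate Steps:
O = 0 (O = 0*2 = 0)
d(a) = 8 + a²
√(-78 + O)*(-76 + d(0)) = √(-78 + 0)*(-76 + (8 + 0²)) = √(-78)*(-76 + (8 + 0)) = (I*√78)*(-76 + 8) = (I*√78)*(-68) = -68*I*√78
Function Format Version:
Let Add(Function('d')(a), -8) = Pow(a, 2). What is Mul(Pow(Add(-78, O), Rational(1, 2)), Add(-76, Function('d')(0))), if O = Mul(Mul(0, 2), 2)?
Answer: Mul(-68, I, Pow(78, Rational(1, 2))) ≈ Mul(-600.56, I)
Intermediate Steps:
O = 0 (O = Mul(0, 2) = 0)
Function('d')(a) = Add(8, Pow(a, 2))
Mul(Pow(Add(-78, O), Rational(1, 2)), Add(-76, Function('d')(0))) = Mul(Pow(Add(-78, 0), Rational(1, 2)), Add(-76, Add(8, Pow(0, 2)))) = Mul(Pow(-78, Rational(1, 2)), Add(-76, Add(8, 0))) = Mul(Mul(I, Pow(78, Rational(1, 2))), Add(-76, 8)) = Mul(Mul(I, Pow(78, Rational(1, 2))), -68) = Mul(-68, I, Pow(78, Rational(1, 2)))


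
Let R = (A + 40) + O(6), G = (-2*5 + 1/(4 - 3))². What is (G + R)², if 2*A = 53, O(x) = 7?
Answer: 95481/4 ≈ 23870.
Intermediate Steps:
A = 53/2 (A = (½)*53 = 53/2 ≈ 26.500)
G = 81 (G = (-10 + 1/1)² = (-10 + 1)² = (-9)² = 81)
R = 147/2 (R = (53/2 + 40) + 7 = 133/2 + 7 = 147/2 ≈ 73.500)
(G + R)² = (81 + 147/2)² = (309/2)² = 95481/4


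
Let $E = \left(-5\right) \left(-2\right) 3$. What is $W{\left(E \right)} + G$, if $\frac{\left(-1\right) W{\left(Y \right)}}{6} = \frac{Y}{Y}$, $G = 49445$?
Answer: $49439$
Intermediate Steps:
$E = 30$ ($E = 10 \cdot 3 = 30$)
$W{\left(Y \right)} = -6$ ($W{\left(Y \right)} = - 6 \frac{Y}{Y} = \left(-6\right) 1 = -6$)
$W{\left(E \right)} + G = -6 + 49445 = 49439$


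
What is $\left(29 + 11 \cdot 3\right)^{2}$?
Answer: $3844$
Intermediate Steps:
$\left(29 + 11 \cdot 3\right)^{2} = \left(29 + 33\right)^{2} = 62^{2} = 3844$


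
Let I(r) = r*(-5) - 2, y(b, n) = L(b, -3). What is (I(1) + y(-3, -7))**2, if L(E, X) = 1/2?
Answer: 169/4 ≈ 42.250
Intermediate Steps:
L(E, X) = 1/2
y(b, n) = 1/2
I(r) = -2 - 5*r (I(r) = -5*r - 2 = -2 - 5*r)
(I(1) + y(-3, -7))**2 = ((-2 - 5*1) + 1/2)**2 = ((-2 - 5) + 1/2)**2 = (-7 + 1/2)**2 = (-13/2)**2 = 169/4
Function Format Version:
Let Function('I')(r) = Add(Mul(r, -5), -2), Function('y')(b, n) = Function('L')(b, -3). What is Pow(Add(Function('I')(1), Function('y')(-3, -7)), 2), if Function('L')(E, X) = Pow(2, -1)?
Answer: Rational(169, 4) ≈ 42.250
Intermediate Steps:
Function('L')(E, X) = Rational(1, 2)
Function('y')(b, n) = Rational(1, 2)
Function('I')(r) = Add(-2, Mul(-5, r)) (Function('I')(r) = Add(Mul(-5, r), -2) = Add(-2, Mul(-5, r)))
Pow(Add(Function('I')(1), Function('y')(-3, -7)), 2) = Pow(Add(Add(-2, Mul(-5, 1)), Rational(1, 2)), 2) = Pow(Add(Add(-2, -5), Rational(1, 2)), 2) = Pow(Add(-7, Rational(1, 2)), 2) = Pow(Rational(-13, 2), 2) = Rational(169, 4)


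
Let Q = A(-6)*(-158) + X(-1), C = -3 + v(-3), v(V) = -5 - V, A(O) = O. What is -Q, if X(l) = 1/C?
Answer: -4739/5 ≈ -947.80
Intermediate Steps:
C = -5 (C = -3 + (-5 - 1*(-3)) = -3 + (-5 + 3) = -3 - 2 = -5)
X(l) = -1/5 (X(l) = 1/(-5) = -1/5)
Q = 4739/5 (Q = -6*(-158) - 1/5 = 948 - 1/5 = 4739/5 ≈ 947.80)
-Q = -1*4739/5 = -4739/5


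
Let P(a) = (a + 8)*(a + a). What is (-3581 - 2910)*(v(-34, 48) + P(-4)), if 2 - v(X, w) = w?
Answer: 506298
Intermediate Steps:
v(X, w) = 2 - w
P(a) = 2*a*(8 + a) (P(a) = (8 + a)*(2*a) = 2*a*(8 + a))
(-3581 - 2910)*(v(-34, 48) + P(-4)) = (-3581 - 2910)*((2 - 1*48) + 2*(-4)*(8 - 4)) = -6491*((2 - 48) + 2*(-4)*4) = -6491*(-46 - 32) = -6491*(-78) = 506298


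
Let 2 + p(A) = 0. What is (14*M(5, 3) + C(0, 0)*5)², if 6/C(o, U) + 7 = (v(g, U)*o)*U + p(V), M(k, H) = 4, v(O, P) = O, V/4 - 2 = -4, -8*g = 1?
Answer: 24964/9 ≈ 2773.8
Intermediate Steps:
g = -⅛ (g = -⅛*1 = -⅛ ≈ -0.12500)
V = -8 (V = 8 + 4*(-4) = 8 - 16 = -8)
p(A) = -2 (p(A) = -2 + 0 = -2)
C(o, U) = 6/(-9 - U*o/8) (C(o, U) = 6/(-7 + ((-o/8)*U - 2)) = 6/(-7 + (-U*o/8 - 2)) = 6/(-7 + (-2 - U*o/8)) = 6/(-9 - U*o/8))
(14*M(5, 3) + C(0, 0)*5)² = (14*4 + (48/(-72 - 1*0*0))*5)² = (56 + (48/(-72 + 0))*5)² = (56 + (48/(-72))*5)² = (56 + (48*(-1/72))*5)² = (56 - ⅔*5)² = (56 - 10/3)² = (158/3)² = 24964/9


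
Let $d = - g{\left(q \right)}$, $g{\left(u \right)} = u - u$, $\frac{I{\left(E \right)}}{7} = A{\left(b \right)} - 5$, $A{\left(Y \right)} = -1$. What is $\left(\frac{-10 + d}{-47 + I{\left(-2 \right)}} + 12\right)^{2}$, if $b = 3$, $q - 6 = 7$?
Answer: $\frac{1162084}{7921} \approx 146.71$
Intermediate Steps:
$q = 13$ ($q = 6 + 7 = 13$)
$I{\left(E \right)} = -42$ ($I{\left(E \right)} = 7 \left(-1 - 5\right) = 7 \left(-6\right) = -42$)
$g{\left(u \right)} = 0$
$d = 0$ ($d = \left(-1\right) 0 = 0$)
$\left(\frac{-10 + d}{-47 + I{\left(-2 \right)}} + 12\right)^{2} = \left(\frac{-10 + 0}{-47 - 42} + 12\right)^{2} = \left(- \frac{10}{-89} + 12\right)^{2} = \left(\left(-10\right) \left(- \frac{1}{89}\right) + 12\right)^{2} = \left(\frac{10}{89} + 12\right)^{2} = \left(\frac{1078}{89}\right)^{2} = \frac{1162084}{7921}$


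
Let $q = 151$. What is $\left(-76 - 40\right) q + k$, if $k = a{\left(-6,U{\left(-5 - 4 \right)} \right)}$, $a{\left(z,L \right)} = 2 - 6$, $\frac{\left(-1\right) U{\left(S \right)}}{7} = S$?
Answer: $-17520$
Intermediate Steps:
$U{\left(S \right)} = - 7 S$
$a{\left(z,L \right)} = -4$ ($a{\left(z,L \right)} = 2 - 6 = -4$)
$k = -4$
$\left(-76 - 40\right) q + k = \left(-76 - 40\right) 151 - 4 = \left(-116\right) 151 - 4 = -17516 - 4 = -17520$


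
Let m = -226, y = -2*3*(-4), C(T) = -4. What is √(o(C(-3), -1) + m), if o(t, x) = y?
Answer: I*√202 ≈ 14.213*I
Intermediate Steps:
y = 24 (y = -6*(-4) = 24)
o(t, x) = 24
√(o(C(-3), -1) + m) = √(24 - 226) = √(-202) = I*√202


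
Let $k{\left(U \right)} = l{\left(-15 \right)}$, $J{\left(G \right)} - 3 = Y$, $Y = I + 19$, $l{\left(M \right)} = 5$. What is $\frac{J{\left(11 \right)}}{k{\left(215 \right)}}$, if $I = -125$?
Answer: $- \frac{103}{5} \approx -20.6$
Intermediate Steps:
$Y = -106$ ($Y = -125 + 19 = -106$)
$J{\left(G \right)} = -103$ ($J{\left(G \right)} = 3 - 106 = -103$)
$k{\left(U \right)} = 5$
$\frac{J{\left(11 \right)}}{k{\left(215 \right)}} = - \frac{103}{5}$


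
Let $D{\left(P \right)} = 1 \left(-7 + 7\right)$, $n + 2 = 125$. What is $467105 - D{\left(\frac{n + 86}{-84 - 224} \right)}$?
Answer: $467105$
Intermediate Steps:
$n = 123$ ($n = -2 + 125 = 123$)
$D{\left(P \right)} = 0$ ($D{\left(P \right)} = 1 \cdot 0 = 0$)
$467105 - D{\left(\frac{n + 86}{-84 - 224} \right)} = 467105 - 0 = 467105 + 0 = 467105$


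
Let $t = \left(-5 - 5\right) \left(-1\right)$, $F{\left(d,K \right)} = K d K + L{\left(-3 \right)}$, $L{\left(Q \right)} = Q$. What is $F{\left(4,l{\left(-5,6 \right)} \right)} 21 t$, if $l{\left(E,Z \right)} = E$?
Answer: $20370$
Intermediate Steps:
$F{\left(d,K \right)} = -3 + d K^{2}$ ($F{\left(d,K \right)} = K d K - 3 = d K^{2} - 3 = -3 + d K^{2}$)
$t = 10$ ($t = \left(-10\right) \left(-1\right) = 10$)
$F{\left(4,l{\left(-5,6 \right)} \right)} 21 t = \left(-3 + 4 \left(-5\right)^{2}\right) 21 \cdot 10 = \left(-3 + 4 \cdot 25\right) 21 \cdot 10 = \left(-3 + 100\right) 21 \cdot 10 = 97 \cdot 21 \cdot 10 = 2037 \cdot 10 = 20370$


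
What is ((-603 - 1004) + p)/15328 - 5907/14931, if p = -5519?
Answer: -32823467/38143728 ≈ -0.86052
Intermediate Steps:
((-603 - 1004) + p)/15328 - 5907/14931 = ((-603 - 1004) - 5519)/15328 - 5907/14931 = (-1607 - 5519)*(1/15328) - 5907*1/14931 = -7126*1/15328 - 1969/4977 = -3563/7664 - 1969/4977 = -32823467/38143728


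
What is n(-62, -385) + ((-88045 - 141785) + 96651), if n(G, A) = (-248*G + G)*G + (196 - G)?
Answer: -1082389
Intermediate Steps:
n(G, A) = 196 - G - 247*G**2 (n(G, A) = (-247*G)*G + (196 - G) = -247*G**2 + (196 - G) = 196 - G - 247*G**2)
n(-62, -385) + ((-88045 - 141785) + 96651) = (196 - 1*(-62) - 247*(-62)**2) + ((-88045 - 141785) + 96651) = (196 + 62 - 247*3844) + (-229830 + 96651) = (196 + 62 - 949468) - 133179 = -949210 - 133179 = -1082389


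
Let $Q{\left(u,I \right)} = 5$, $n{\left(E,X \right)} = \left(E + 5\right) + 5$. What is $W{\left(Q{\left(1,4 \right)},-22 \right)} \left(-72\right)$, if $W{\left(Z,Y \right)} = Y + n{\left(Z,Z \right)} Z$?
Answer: $-3816$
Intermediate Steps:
$n{\left(E,X \right)} = 10 + E$ ($n{\left(E,X \right)} = \left(5 + E\right) + 5 = 10 + E$)
$W{\left(Z,Y \right)} = Y + Z \left(10 + Z\right)$ ($W{\left(Z,Y \right)} = Y + \left(10 + Z\right) Z = Y + Z \left(10 + Z\right)$)
$W{\left(Q{\left(1,4 \right)},-22 \right)} \left(-72\right) = \left(-22 + 5 \left(10 + 5\right)\right) \left(-72\right) = \left(-22 + 5 \cdot 15\right) \left(-72\right) = \left(-22 + 75\right) \left(-72\right) = 53 \left(-72\right) = -3816$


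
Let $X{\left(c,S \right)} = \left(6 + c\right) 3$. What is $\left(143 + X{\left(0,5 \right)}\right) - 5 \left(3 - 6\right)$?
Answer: $176$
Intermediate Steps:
$X{\left(c,S \right)} = 18 + 3 c$
$\left(143 + X{\left(0,5 \right)}\right) - 5 \left(3 - 6\right) = \left(143 + \left(18 + 3 \cdot 0\right)\right) - 5 \left(3 - 6\right) = \left(143 + \left(18 + 0\right)\right) - -15 = \left(143 + 18\right) + 15 = 161 + 15 = 176$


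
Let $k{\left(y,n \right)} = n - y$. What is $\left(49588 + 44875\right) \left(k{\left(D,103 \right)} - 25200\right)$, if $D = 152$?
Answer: $-2385096287$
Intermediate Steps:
$\left(49588 + 44875\right) \left(k{\left(D,103 \right)} - 25200\right) = \left(49588 + 44875\right) \left(\left(103 - 152\right) - 25200\right) = 94463 \left(\left(103 - 152\right) - 25200\right) = 94463 \left(-49 - 25200\right) = 94463 \left(-25249\right) = -2385096287$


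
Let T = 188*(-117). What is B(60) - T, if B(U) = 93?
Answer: 22089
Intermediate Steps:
T = -21996
B(60) - T = 93 - 1*(-21996) = 93 + 21996 = 22089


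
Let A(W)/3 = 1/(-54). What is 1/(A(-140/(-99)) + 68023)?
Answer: 18/1224413 ≈ 1.4701e-5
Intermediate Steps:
A(W) = -1/18 (A(W) = 3/(-54) = 3*(-1/54) = -1/18)
1/(A(-140/(-99)) + 68023) = 1/(-1/18 + 68023) = 1/(1224413/18) = 18/1224413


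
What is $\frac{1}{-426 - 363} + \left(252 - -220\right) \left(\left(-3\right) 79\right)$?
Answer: $- \frac{88260697}{789} \approx -1.1186 \cdot 10^{5}$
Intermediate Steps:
$\frac{1}{-426 - 363} + \left(252 - -220\right) \left(\left(-3\right) 79\right) = \frac{1}{-789} + \left(252 + 220\right) \left(-237\right) = - \frac{1}{789} + 472 \left(-237\right) = - \frac{1}{789} - 111864 = - \frac{88260697}{789}$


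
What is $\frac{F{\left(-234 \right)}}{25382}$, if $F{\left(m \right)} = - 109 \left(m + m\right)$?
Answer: $\frac{25506}{12691} \approx 2.0098$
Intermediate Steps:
$F{\left(m \right)} = - 218 m$ ($F{\left(m \right)} = - 109 \cdot 2 m = - 218 m$)
$\frac{F{\left(-234 \right)}}{25382} = \frac{\left(-218\right) \left(-234\right)}{25382} = 51012 \cdot \frac{1}{25382} = \frac{25506}{12691}$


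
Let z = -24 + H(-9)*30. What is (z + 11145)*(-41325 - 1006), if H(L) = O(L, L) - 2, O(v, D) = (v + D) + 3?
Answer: -449174241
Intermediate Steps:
O(v, D) = 3 + D + v (O(v, D) = (D + v) + 3 = 3 + D + v)
H(L) = 1 + 2*L (H(L) = (3 + L + L) - 2 = (3 + 2*L) - 2 = 1 + 2*L)
z = -534 (z = -24 + (1 + 2*(-9))*30 = -24 + (1 - 18)*30 = -24 - 17*30 = -24 - 510 = -534)
(z + 11145)*(-41325 - 1006) = (-534 + 11145)*(-41325 - 1006) = 10611*(-42331) = -449174241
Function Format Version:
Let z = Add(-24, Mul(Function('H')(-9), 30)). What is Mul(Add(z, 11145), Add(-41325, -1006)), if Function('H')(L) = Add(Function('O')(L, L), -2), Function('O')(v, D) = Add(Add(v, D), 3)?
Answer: -449174241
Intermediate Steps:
Function('O')(v, D) = Add(3, D, v) (Function('O')(v, D) = Add(Add(D, v), 3) = Add(3, D, v))
Function('H')(L) = Add(1, Mul(2, L)) (Function('H')(L) = Add(Add(3, L, L), -2) = Add(Add(3, Mul(2, L)), -2) = Add(1, Mul(2, L)))
z = -534 (z = Add(-24, Mul(Add(1, Mul(2, -9)), 30)) = Add(-24, Mul(Add(1, -18), 30)) = Add(-24, Mul(-17, 30)) = Add(-24, -510) = -534)
Mul(Add(z, 11145), Add(-41325, -1006)) = Mul(Add(-534, 11145), Add(-41325, -1006)) = Mul(10611, -42331) = -449174241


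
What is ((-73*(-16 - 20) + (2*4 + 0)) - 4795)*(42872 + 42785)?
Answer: -184933463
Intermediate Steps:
((-73*(-16 - 20) + (2*4 + 0)) - 4795)*(42872 + 42785) = ((-73*(-36) + (8 + 0)) - 4795)*85657 = ((2628 + 8) - 4795)*85657 = (2636 - 4795)*85657 = -2159*85657 = -184933463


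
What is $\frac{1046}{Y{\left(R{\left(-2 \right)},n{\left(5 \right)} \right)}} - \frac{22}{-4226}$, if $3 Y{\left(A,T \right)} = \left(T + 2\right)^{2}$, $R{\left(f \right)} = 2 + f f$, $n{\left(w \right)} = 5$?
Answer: $\frac{6631133}{103537} \approx 64.046$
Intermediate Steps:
$R{\left(f \right)} = 2 + f^{2}$
$Y{\left(A,T \right)} = \frac{\left(2 + T\right)^{2}}{3}$ ($Y{\left(A,T \right)} = \frac{\left(T + 2\right)^{2}}{3} = \frac{\left(2 + T\right)^{2}}{3}$)
$\frac{1046}{Y{\left(R{\left(-2 \right)},n{\left(5 \right)} \right)}} - \frac{22}{-4226} = \frac{1046}{\frac{1}{3} \left(2 + 5\right)^{2}} - \frac{22}{-4226} = \frac{1046}{\frac{1}{3} \cdot 7^{2}} - - \frac{11}{2113} = \frac{1046}{\frac{1}{3} \cdot 49} + \frac{11}{2113} = \frac{1046}{\frac{49}{3}} + \frac{11}{2113} = 1046 \cdot \frac{3}{49} + \frac{11}{2113} = \frac{3138}{49} + \frac{11}{2113} = \frac{6631133}{103537}$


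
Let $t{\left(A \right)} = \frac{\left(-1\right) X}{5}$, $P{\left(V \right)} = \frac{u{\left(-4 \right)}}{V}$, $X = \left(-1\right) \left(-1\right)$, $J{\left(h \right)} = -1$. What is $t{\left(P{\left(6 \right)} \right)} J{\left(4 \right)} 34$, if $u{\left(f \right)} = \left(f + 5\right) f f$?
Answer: $\frac{34}{5} \approx 6.8$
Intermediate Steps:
$u{\left(f \right)} = f^{2} \left(5 + f\right)$ ($u{\left(f \right)} = \left(5 + f\right) f f = f \left(5 + f\right) f = f^{2} \left(5 + f\right)$)
$X = 1$
$P{\left(V \right)} = \frac{16}{V}$ ($P{\left(V \right)} = \frac{\left(-4\right)^{2} \left(5 - 4\right)}{V} = \frac{16 \cdot 1}{V} = \frac{16}{V}$)
$t{\left(A \right)} = - \frac{1}{5}$ ($t{\left(A \right)} = \frac{\left(-1\right) 1}{5} = \left(-1\right) \frac{1}{5} = - \frac{1}{5}$)
$t{\left(P{\left(6 \right)} \right)} J{\left(4 \right)} 34 = \left(- \frac{1}{5}\right) \left(-1\right) 34 = \frac{1}{5} \cdot 34 = \frac{34}{5}$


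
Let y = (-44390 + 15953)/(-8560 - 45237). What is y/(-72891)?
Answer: -9479/1307105709 ≈ -7.2519e-6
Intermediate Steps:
y = 28437/53797 (y = -28437/(-53797) = -28437*(-1/53797) = 28437/53797 ≈ 0.52860)
y/(-72891) = (28437/53797)/(-72891) = (28437/53797)*(-1/72891) = -9479/1307105709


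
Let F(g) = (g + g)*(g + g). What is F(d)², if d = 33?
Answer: 18974736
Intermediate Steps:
F(g) = 4*g² (F(g) = (2*g)*(2*g) = 4*g²)
F(d)² = (4*33²)² = (4*1089)² = 4356² = 18974736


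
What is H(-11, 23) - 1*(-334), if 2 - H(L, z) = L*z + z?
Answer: 566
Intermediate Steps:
H(L, z) = 2 - z - L*z (H(L, z) = 2 - (L*z + z) = 2 - (z + L*z) = 2 + (-z - L*z) = 2 - z - L*z)
H(-11, 23) - 1*(-334) = (2 - 1*23 - 1*(-11)*23) - 1*(-334) = (2 - 23 + 253) + 334 = 232 + 334 = 566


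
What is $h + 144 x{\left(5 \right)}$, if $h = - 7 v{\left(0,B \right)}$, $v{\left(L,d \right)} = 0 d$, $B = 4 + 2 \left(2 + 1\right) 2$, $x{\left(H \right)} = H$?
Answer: $720$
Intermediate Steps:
$B = 16$ ($B = 4 + 2 \cdot 3 \cdot 2 = 4 + 6 \cdot 2 = 4 + 12 = 16$)
$v{\left(L,d \right)} = 0$
$h = 0$ ($h = \left(-7\right) 0 = 0$)
$h + 144 x{\left(5 \right)} = 0 + 144 \cdot 5 = 0 + 720 = 720$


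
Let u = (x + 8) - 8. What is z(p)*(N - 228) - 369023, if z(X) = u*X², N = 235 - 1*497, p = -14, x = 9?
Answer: -1233383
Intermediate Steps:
u = 9 (u = (9 + 8) - 8 = 17 - 8 = 9)
N = -262 (N = 235 - 497 = -262)
z(X) = 9*X²
z(p)*(N - 228) - 369023 = (9*(-14)²)*(-262 - 228) - 369023 = (9*196)*(-490) - 369023 = 1764*(-490) - 369023 = -864360 - 369023 = -1233383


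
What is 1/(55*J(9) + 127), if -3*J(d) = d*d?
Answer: -1/1358 ≈ -0.00073638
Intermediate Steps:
J(d) = -d²/3 (J(d) = -d*d/3 = -d²/3)
1/(55*J(9) + 127) = 1/(55*(-⅓*9²) + 127) = 1/(55*(-⅓*81) + 127) = 1/(55*(-27) + 127) = 1/(-1485 + 127) = 1/(-1358) = -1/1358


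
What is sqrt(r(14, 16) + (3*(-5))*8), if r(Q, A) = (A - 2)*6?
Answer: 6*I ≈ 6.0*I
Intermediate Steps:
r(Q, A) = -12 + 6*A (r(Q, A) = (-2 + A)*6 = -12 + 6*A)
sqrt(r(14, 16) + (3*(-5))*8) = sqrt((-12 + 6*16) + (3*(-5))*8) = sqrt((-12 + 96) - 15*8) = sqrt(84 - 120) = sqrt(-36) = 6*I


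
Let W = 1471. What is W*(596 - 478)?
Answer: 173578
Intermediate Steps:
W*(596 - 478) = 1471*(596 - 478) = 1471*118 = 173578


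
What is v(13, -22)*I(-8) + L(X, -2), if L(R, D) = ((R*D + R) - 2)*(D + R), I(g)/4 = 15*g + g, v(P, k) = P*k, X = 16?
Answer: 146180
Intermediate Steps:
I(g) = 64*g (I(g) = 4*(15*g + g) = 4*(16*g) = 64*g)
L(R, D) = (D + R)*(-2 + R + D*R) (L(R, D) = ((D*R + R) - 2)*(D + R) = ((R + D*R) - 2)*(D + R) = (-2 + R + D*R)*(D + R) = (D + R)*(-2 + R + D*R))
v(13, -22)*I(-8) + L(X, -2) = (13*(-22))*(64*(-8)) + (16² - 2*(-2) - 2*16 - 2*16 - 2*16² + 16*(-2)²) = -286*(-512) + (256 + 4 - 32 - 32 - 2*256 + 16*4) = 146432 + (256 + 4 - 32 - 32 - 512 + 64) = 146432 - 252 = 146180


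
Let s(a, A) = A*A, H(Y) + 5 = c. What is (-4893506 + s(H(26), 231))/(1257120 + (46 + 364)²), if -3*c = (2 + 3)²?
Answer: -968029/285044 ≈ -3.3961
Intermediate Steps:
c = -25/3 (c = -(2 + 3)²/3 = -⅓*5² = -⅓*25 = -25/3 ≈ -8.3333)
H(Y) = -40/3 (H(Y) = -5 - 25/3 = -40/3)
s(a, A) = A²
(-4893506 + s(H(26), 231))/(1257120 + (46 + 364)²) = (-4893506 + 231²)/(1257120 + (46 + 364)²) = (-4893506 + 53361)/(1257120 + 410²) = -4840145/(1257120 + 168100) = -4840145/1425220 = -4840145*1/1425220 = -968029/285044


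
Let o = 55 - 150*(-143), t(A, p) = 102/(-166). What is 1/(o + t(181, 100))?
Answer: 83/1784864 ≈ 4.6502e-5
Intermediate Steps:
t(A, p) = -51/83 (t(A, p) = 102*(-1/166) = -51/83)
o = 21505 (o = 55 + 21450 = 21505)
1/(o + t(181, 100)) = 1/(21505 - 51/83) = 1/(1784864/83) = 83/1784864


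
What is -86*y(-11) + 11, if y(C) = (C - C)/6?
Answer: 11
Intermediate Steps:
y(C) = 0 (y(C) = 0*(⅙) = 0)
-86*y(-11) + 11 = -86*0 + 11 = 0 + 11 = 11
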